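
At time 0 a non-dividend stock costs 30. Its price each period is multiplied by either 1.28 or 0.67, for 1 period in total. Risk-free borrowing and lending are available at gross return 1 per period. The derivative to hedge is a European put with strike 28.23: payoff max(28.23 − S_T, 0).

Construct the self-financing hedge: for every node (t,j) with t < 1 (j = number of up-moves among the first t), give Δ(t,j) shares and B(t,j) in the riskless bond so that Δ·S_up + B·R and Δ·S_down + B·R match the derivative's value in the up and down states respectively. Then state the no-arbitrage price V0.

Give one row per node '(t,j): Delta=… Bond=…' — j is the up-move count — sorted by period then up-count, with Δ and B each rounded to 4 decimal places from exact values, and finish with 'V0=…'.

(0,0): Delta=-0.4443 Bond=17.0597
V0=3.7318

The replicating-portfolio and risk-neutral prices coincide; use p* = (1−0.67)/(1.28−0.67) = 0.5410 for the latter.
Payoff layer (t=1): V(1,0)=8.1300, V(1,1)=0.0000
Node (0,0) S=30.0000: V=(p*·0.0000+(1−p*)·8.1300)/1=3.7318; Δ=(0.0000−8.1300)/(38.4000−20.1000)=-0.4443; B=V−Δ·S=17.0597
Check: Δ(0,0)·S0 + B(0,0) = 3.7318 = V0.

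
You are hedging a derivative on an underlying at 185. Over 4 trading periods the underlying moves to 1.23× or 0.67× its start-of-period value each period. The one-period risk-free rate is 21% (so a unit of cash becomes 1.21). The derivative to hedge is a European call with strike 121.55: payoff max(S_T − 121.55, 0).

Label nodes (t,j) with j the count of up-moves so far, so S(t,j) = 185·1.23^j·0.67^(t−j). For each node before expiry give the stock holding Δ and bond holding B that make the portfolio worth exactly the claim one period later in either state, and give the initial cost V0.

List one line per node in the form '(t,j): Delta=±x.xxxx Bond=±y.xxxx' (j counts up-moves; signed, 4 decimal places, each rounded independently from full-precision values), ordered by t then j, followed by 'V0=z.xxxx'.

(0,0): Delta=0.9989 Bond=-56.5006
(1,0): Delta=0.9636 Bond=-63.9888
(1,1): Delta=0.9996 Bond=-68.5278
(2,0): Delta=0.0701 Bond=-3.2237
(2,1): Delta=0.9816 Bond=-80.1747
(2,2): Delta=1.0000 Bond=-83.0203
(3,0): Delta=0.0000 Bond=0.0000
(3,1): Delta=0.0715 Bond=-4.0452
(3,2): Delta=1.0000 Bond=-100.4545
(3,3): Delta=1.0000 Bond=-100.4545
V0=128.3004

Under the risk-neutral measure, an up-move has probability p* = (R−d)/(u−d) = 0.9643 and values discount at R = 1.21.
Terminal payoffs: V(4,0)=0.0000, V(4,1)=0.0000, V(4,2)=4.0910, V(4,3)=109.1045, V(4,4)=301.8903
  t=3,j=0: stock 55.6412 → up 68.4386 (V=0.0000), down 37.2796 (V=0.0000). Price 0.0000; hedge Δ=0.0000, bond B=0.0000.
  t=3,j=1: stock 102.1472 → up 125.6410 (V=4.0910), down 68.4386 (V=0.0000). Price 3.2603; hedge Δ=0.0715, bond B=-4.0452.
  t=3,j=2: stock 187.5240 → up 230.6545 (V=109.1045), down 125.6410 (V=4.0910). Price 87.0694; hedge Δ=1.0000, bond B=-100.4545.
  t=3,j=3: stock 344.2604 → up 423.4403 (V=301.8903), down 230.6545 (V=109.1045). Price 243.8058; hedge Δ=1.0000, bond B=-100.4545.
  t=2,j=0: stock 83.0465 → up 102.1472 (V=3.2603), down 55.6412 (V=0.0000). Price 2.5982; hedge Δ=0.0701, bond B=-3.2237.
  t=2,j=1: stock 152.4585 → up 187.5240 (V=87.0694), down 102.1472 (V=3.2603). Price 69.4845; hedge Δ=0.9816, bond B=-80.1747.
  t=2,j=2: stock 279.8865 → up 344.2604 (V=243.8058), down 187.5240 (V=87.0694). Price 196.8662; hedge Δ=1.0000, bond B=-83.0203.
  t=1,j=0: stock 123.9500 → up 152.4585 (V=69.4845), down 83.0465 (V=2.5982). Price 55.4510; hedge Δ=0.9636, bond B=-63.9888.
  t=1,j=1: stock 227.5500 → up 279.8865 (V=196.8662), down 152.4585 (V=69.4845). Price 158.9396; hedge Δ=0.9996, bond B=-68.5278.
  t=0,j=0: stock 185.0000 → up 227.5500 (V=158.9396), down 123.9500 (V=55.4510). Price 128.3004; hedge Δ=0.9989, bond B=-56.5006.
Each (Δ,B) replicates both successor values, so the strategy is self-financing and V0 is arbitrage-free.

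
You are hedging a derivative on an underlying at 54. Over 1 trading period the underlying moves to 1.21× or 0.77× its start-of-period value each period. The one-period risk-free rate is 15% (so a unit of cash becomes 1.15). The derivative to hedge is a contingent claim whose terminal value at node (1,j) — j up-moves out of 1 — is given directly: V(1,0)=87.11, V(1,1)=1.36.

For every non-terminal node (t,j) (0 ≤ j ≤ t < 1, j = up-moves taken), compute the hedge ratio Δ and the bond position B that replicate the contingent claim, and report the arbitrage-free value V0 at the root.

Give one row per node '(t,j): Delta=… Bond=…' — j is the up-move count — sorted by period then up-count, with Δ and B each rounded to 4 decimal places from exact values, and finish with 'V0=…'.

(0,0): Delta=-3.6090 Bond=206.2370
V0=11.3506

No-arbitrage ⇒ martingale measure with p* = (R−d)/(u−d) = 0.8636.
Terminal payoffs: V(1,0)=87.1100, V(1,1)=1.3600
(0,0): S=54.0000. Δ = (V_up−V_dn)/(S_up−S_dn) = (1.3600−87.1100)/(65.3400−41.5800) = -3.6090. V = [p*·1.3600 + (1−p*)·87.1100]/1.15 = 11.3506. B = V − Δ·S = 206.2370.
Self-financing check: at every node Δ·S+B equals the discounted successor values.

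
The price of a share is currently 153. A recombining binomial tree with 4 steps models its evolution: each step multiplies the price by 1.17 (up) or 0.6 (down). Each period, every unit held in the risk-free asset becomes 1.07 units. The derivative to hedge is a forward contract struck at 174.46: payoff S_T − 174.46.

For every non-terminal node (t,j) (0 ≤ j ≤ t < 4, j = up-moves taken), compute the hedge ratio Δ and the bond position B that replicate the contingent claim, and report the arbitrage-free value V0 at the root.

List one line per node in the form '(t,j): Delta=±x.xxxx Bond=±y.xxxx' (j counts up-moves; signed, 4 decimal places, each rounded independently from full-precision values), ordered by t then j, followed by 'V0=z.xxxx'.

(0,0): Delta=1.0000 Bond=-133.0947
(1,0): Delta=1.0000 Bond=-142.4113
(1,1): Delta=1.0000 Bond=-142.4113
(2,0): Delta=1.0000 Bond=-152.3801
(2,1): Delta=1.0000 Bond=-152.3801
(2,2): Delta=1.0000 Bond=-152.3801
(3,0): Delta=1.0000 Bond=-163.0467
(3,1): Delta=1.0000 Bond=-163.0467
(3,2): Delta=1.0000 Bond=-163.0467
(3,3): Delta=1.0000 Bond=-163.0467
V0=19.9053

Under the risk-neutral measure, an up-move has probability p* = (R−d)/(u−d) = 0.8246 and values discount at R = 1.07.
At expiry t=4: V(4,0)=-154.6312, V(4,1)=-135.7938, V(4,2)=-99.0610, V(4,3)=-27.4319, V(4,4)=112.2447
  t=3,j=0: stock 33.0480 → up 38.6662 (V=-135.7938), down 19.8288 (V=-154.6312). Price -129.9987; hedge Δ=1.0000, bond B=-163.0467.
  t=3,j=1: stock 64.4436 → up 75.3990 (V=-99.0610), down 38.6662 (V=-135.7938). Price -98.6031; hedge Δ=1.0000, bond B=-163.0467.
  t=3,j=2: stock 125.6650 → up 147.0281 (V=-27.4319), down 75.3990 (V=-99.0610). Price -37.3817; hedge Δ=1.0000, bond B=-163.0467.
  t=3,j=3: stock 245.0468 → up 286.7047 (V=112.2447), down 147.0281 (V=-27.4319). Price 82.0001; hedge Δ=1.0000, bond B=-163.0467.
  t=2,j=0: stock 55.0800 → up 64.4436 (V=-98.6031), down 33.0480 (V=-129.9987). Price -97.3001; hedge Δ=1.0000, bond B=-152.3801.
  t=2,j=1: stock 107.4060 → up 125.6650 (V=-37.3817), down 64.4436 (V=-98.6031). Price -44.9741; hedge Δ=1.0000, bond B=-152.3801.
  t=2,j=2: stock 209.4417 → up 245.0468 (V=82.0001), down 125.6650 (V=-37.3817). Price 57.0616; hedge Δ=1.0000, bond B=-152.3801.
  t=1,j=0: stock 91.8000 → up 107.4060 (V=-44.9741), down 55.0800 (V=-97.3001). Price -50.6113; hedge Δ=1.0000, bond B=-142.4113.
  t=1,j=1: stock 179.0100 → up 209.4417 (V=57.0616), down 107.4060 (V=-44.9741). Price 36.5987; hedge Δ=1.0000, bond B=-142.4113.
  t=0,j=0: stock 153.0000 → up 179.0100 (V=36.5987), down 91.8000 (V=-50.6113). Price 19.9053; hedge Δ=1.0000, bond B=-133.0947.
Check: Δ(0,0)·S0 + B(0,0) = 19.9053 = V0.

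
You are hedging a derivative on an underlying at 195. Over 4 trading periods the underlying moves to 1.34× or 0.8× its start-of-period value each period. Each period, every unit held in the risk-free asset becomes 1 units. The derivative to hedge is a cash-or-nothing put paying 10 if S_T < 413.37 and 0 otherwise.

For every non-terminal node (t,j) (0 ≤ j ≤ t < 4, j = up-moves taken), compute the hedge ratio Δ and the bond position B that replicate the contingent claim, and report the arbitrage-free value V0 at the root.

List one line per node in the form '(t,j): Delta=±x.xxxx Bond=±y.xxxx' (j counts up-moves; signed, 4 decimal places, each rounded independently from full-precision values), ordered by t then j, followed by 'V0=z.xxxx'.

Risk-neutral probability p* = (R−d)/(u−d) = (1−0.8)/(1.34−0.8) = 0.3704.
At expiry t=4: V(4,0)=10.0000, V(4,1)=10.0000, V(4,2)=10.0000, V(4,3)=10.0000, V(4,4)=0.0000
(3,0): S=99.8400. Δ = (V_up−V_dn)/(S_up−S_dn) = (10.0000−10.0000)/(133.7856−79.8720) = 0.0000. V = [p*·10.0000 + (1−p*)·10.0000]/1 = 10.0000. B = V − Δ·S = 10.0000.
(3,1): S=167.2320. Δ = (V_up−V_dn)/(S_up−S_dn) = (10.0000−10.0000)/(224.0909−133.7856) = 0.0000. V = [p*·10.0000 + (1−p*)·10.0000]/1 = 10.0000. B = V − Δ·S = 10.0000.
(3,2): S=280.1136. Δ = (V_up−V_dn)/(S_up−S_dn) = (10.0000−10.0000)/(375.3522−224.0909) = 0.0000. V = [p*·10.0000 + (1−p*)·10.0000]/1 = 10.0000. B = V − Δ·S = 10.0000.
(3,3): S=469.1903. Δ = (V_up−V_dn)/(S_up−S_dn) = (0.0000−10.0000)/(628.7150−375.3522) = -0.0395. V = [p*·0.0000 + (1−p*)·10.0000]/1 = 6.2963. B = V − Δ·S = 24.8148.
(2,0): S=124.8000. Δ = (V_up−V_dn)/(S_up−S_dn) = (10.0000−10.0000)/(167.2320−99.8400) = 0.0000. V = [p*·10.0000 + (1−p*)·10.0000]/1 = 10.0000. B = V − Δ·S = 10.0000.
(2,1): S=209.0400. Δ = (V_up−V_dn)/(S_up−S_dn) = (10.0000−10.0000)/(280.1136−167.2320) = 0.0000. V = [p*·10.0000 + (1−p*)·10.0000]/1 = 10.0000. B = V − Δ·S = 10.0000.
(2,2): S=350.1420. Δ = (V_up−V_dn)/(S_up−S_dn) = (6.2963−10.0000)/(469.1903−280.1136) = -0.0196. V = [p*·6.2963 + (1−p*)·10.0000]/1 = 8.6283. B = V − Δ·S = 15.4870.
(1,0): S=156.0000. Δ = (V_up−V_dn)/(S_up−S_dn) = (10.0000−10.0000)/(209.0400−124.8000) = 0.0000. V = [p*·10.0000 + (1−p*)·10.0000]/1 = 10.0000. B = V − Δ·S = 10.0000.
(1,1): S=261.3000. Δ = (V_up−V_dn)/(S_up−S_dn) = (8.6283−10.0000)/(350.1420−209.0400) = -0.0097. V = [p*·8.6283 + (1−p*)·10.0000]/1 = 9.4919. B = V − Δ·S = 12.0322.
(0,0): S=195.0000. Δ = (V_up−V_dn)/(S_up−S_dn) = (9.4919−10.0000)/(261.3000−156.0000) = -0.0048. V = [p*·9.4919 + (1−p*)·10.0000]/1 = 9.8118. B = V − Δ·S = 10.7527.
Check: Δ(0,0)·S0 + B(0,0) = 9.8118 = V0.

(0,0): Delta=-0.0048 Bond=10.7527
(1,0): Delta=0.0000 Bond=10.0000
(1,1): Delta=-0.0097 Bond=12.0322
(2,0): Delta=0.0000 Bond=10.0000
(2,1): Delta=0.0000 Bond=10.0000
(2,2): Delta=-0.0196 Bond=15.4870
(3,0): Delta=0.0000 Bond=10.0000
(3,1): Delta=0.0000 Bond=10.0000
(3,2): Delta=0.0000 Bond=10.0000
(3,3): Delta=-0.0395 Bond=24.8148
V0=9.8118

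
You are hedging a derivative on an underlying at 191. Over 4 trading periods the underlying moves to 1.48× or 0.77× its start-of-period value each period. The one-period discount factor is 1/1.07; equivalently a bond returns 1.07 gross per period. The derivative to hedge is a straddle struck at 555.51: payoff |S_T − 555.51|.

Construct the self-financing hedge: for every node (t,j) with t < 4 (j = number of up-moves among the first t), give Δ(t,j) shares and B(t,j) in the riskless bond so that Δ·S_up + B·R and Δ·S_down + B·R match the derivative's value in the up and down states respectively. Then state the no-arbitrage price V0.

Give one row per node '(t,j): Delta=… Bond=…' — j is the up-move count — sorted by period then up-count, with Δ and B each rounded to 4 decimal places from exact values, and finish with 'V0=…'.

(0,0): Delta=-0.6723 Bond=378.7476
(1,0): Delta=-1.0000 Bond=453.4616
(1,1): Delta=-0.4392 Bond=339.3843
(2,0): Delta=-1.0000 Bond=485.2039
(2,1): Delta=-1.0000 Bond=485.2039
(2,2): Delta=-0.0405 Bond=196.3221
(3,0): Delta=-1.0000 Bond=519.1682
(3,1): Delta=-1.0000 Bond=519.1682
(3,2): Delta=-1.0000 Bond=519.1682
(3,3): Delta=0.6418 Bond=-212.3769
V0=250.3472

Risk-neutral probability p* = (R−d)/(u−d) = (1.07−0.77)/(1.48−0.77) = 0.4225.
Terminal payoffs: V(4,0)=488.3677, V(4,1)=426.4573, V(4,2)=307.4606, V(4,3)=78.7397, V(4,4)=360.8798
  t=3,j=0: stock 87.1978 → up 129.0527 (V=426.4573), down 67.1423 (V=488.3677). Price 431.9704; hedge Δ=-1.0000, bond B=519.1682.
  t=3,j=1: stock 167.6010 → up 248.0494 (V=307.4606), down 129.0527 (V=426.4573). Price 351.5673; hedge Δ=-1.0000, bond B=519.1682.
  t=3,j=2: stock 322.1421 → up 476.7703 (V=78.7397), down 248.0494 (V=307.4606). Price 197.0261; hedge Δ=-1.0000, bond B=519.1682.
  t=3,j=3: stock 619.1823 → up 916.3898 (V=360.8798), down 476.7703 (V=78.7397). Price 185.0035; hedge Δ=0.6418, bond B=-212.3769.
  t=2,j=0: stock 113.2439 → up 167.6010 (V=351.5673), down 87.1978 (V=431.9704). Price 371.9600; hedge Δ=-1.0000, bond B=485.2039.
  t=2,j=1: stock 217.6636 → up 322.1421 (V=197.0261), down 167.6010 (V=351.5673). Price 267.5403; hedge Δ=-1.0000, bond B=485.2039.
  t=2,j=2: stock 418.3664 → up 619.1823 (V=185.0035), down 322.1421 (V=197.0261). Price 179.3889; hedge Δ=-0.0405, bond B=196.3221.
  t=1,j=0: stock 147.0700 → up 217.6636 (V=267.5403), down 113.2439 (V=371.9600). Price 306.3916; hedge Δ=-1.0000, bond B=453.4616.
  t=1,j=1: stock 282.6800 → up 418.3664 (V=179.3889), down 217.6636 (V=267.5403). Price 215.2273; hedge Δ=-0.4392, bond B=339.3843.
  t=0,j=0: stock 191.0000 → up 282.6800 (V=215.2273), down 147.0700 (V=306.3916). Price 250.3472; hedge Δ=-0.6723, bond B=378.7476.
Root portfolio cost Δ·191+B reproduces V0=250.3472.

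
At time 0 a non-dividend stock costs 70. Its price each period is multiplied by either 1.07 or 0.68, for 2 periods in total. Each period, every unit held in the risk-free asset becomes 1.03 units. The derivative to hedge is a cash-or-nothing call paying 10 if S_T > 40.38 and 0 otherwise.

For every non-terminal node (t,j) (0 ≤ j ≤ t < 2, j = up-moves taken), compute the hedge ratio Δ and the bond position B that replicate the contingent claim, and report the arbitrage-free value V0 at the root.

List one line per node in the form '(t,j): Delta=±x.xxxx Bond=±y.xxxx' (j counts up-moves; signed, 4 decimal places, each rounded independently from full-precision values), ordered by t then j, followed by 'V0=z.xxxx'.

(0,0): Delta=0.0365 Bond=6.7736
(1,0): Delta=0.5387 Bond=-16.9281
(1,1): Delta=0.0000 Bond=9.7087
V0=9.3268

Risk-neutral probability p* = (R−d)/(u−d) = (1.03−0.68)/(1.07−0.68) = 0.8974.
Terminal payoffs: V(2,0)=0.0000, V(2,1)=10.0000, V(2,2)=10.0000
(1,0): S=47.6000. Δ = (V_up−V_dn)/(S_up−S_dn) = (10.0000−0.0000)/(50.9320−32.3680) = 0.5387. V = [p*·10.0000 + (1−p*)·0.0000]/1.03 = 8.7130. B = V − Δ·S = -16.9281.
(1,1): S=74.9000. Δ = (V_up−V_dn)/(S_up−S_dn) = (10.0000−10.0000)/(80.1430−50.9320) = 0.0000. V = [p*·10.0000 + (1−p*)·10.0000]/1.03 = 9.7087. B = V − Δ·S = 9.7087.
(0,0): S=70.0000. Δ = (V_up−V_dn)/(S_up−S_dn) = (9.7087−8.7130)/(74.9000−47.6000) = 0.0365. V = [p*·9.7087 + (1−p*)·8.7130]/1.03 = 9.3268. B = V − Δ·S = 6.7736.
Check: Δ(0,0)·S0 + B(0,0) = 9.3268 = V0.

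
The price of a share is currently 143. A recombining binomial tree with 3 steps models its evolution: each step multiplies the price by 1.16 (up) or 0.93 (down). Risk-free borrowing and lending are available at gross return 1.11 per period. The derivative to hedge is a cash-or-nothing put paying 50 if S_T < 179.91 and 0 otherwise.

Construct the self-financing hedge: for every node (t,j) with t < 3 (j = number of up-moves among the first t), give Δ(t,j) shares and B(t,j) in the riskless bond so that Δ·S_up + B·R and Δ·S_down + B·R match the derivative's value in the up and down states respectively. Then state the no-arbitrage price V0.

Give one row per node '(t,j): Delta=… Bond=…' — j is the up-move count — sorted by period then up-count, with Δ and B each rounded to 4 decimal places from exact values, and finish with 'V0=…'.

Risk-neutral probability p* = (R−d)/(u−d) = (1.11−0.93)/(1.16−0.93) = 0.7826.
Payoff layer (t=3): V(3,0)=50.0000, V(3,1)=50.0000, V(3,2)=50.0000, V(3,3)=0.0000
Node (2,0) S=123.6807: V=(p*·50.0000+(1−p*)·50.0000)/1.11=45.0450; Δ=(50.0000−50.0000)/(143.4696−115.0231)=0.0000; B=V−Δ·S=45.0450
Node (2,1) S=154.2684: V=(p*·50.0000+(1−p*)·50.0000)/1.11=45.0450; Δ=(50.0000−50.0000)/(178.9513−143.4696)=0.0000; B=V−Δ·S=45.0450
Node (2,2) S=192.4208: V=(p*·0.0000+(1−p*)·50.0000)/1.11=9.7924; Δ=(0.0000−50.0000)/(223.2081−178.9513)=-1.1298; B=V−Δ·S=227.1837
Node (1,0) S=132.9900: V=(p*·45.0450+(1−p*)·45.0450)/1.11=40.5811; Δ=(45.0450−45.0450)/(154.2684−123.6807)=0.0000; B=V−Δ·S=40.5811
Node (1,1) S=165.8800: V=(p*·9.7924+(1−p*)·45.0450)/1.11=15.7261; Δ=(9.7924−45.0450)/(192.4208−154.2684)=-0.9240; B=V−Δ·S=168.9985
Node (0,0) S=143.0000: V=(p*·15.7261+(1−p*)·40.5811)/1.11=19.0355; Δ=(15.7261−40.5811)/(165.8800−132.9900)=-0.7557; B=V−Δ·S=127.1006
Self-financing check: at every node Δ·S+B equals the discounted successor values.

(0,0): Delta=-0.7557 Bond=127.1006
(1,0): Delta=0.0000 Bond=40.5811
(1,1): Delta=-0.9240 Bond=168.9985
(2,0): Delta=0.0000 Bond=45.0450
(2,1): Delta=0.0000 Bond=45.0450
(2,2): Delta=-1.1298 Bond=227.1837
V0=19.0355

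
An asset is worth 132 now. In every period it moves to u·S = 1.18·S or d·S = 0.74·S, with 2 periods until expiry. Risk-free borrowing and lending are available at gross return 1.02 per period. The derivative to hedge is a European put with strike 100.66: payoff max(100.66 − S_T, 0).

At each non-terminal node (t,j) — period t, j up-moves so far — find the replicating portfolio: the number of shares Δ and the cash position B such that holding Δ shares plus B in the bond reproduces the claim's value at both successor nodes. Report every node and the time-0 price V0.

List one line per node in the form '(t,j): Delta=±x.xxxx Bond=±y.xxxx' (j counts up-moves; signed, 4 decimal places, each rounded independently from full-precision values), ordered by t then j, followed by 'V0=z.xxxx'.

Risk-neutral probability p* = (R−d)/(u−d) = (1.02−0.74)/(1.18−0.74) = 0.6364.
Payoff layer (t=2): V(2,0)=28.3768, V(2,1)=0.0000, V(2,2)=0.0000
(1,0): S=97.6800. Δ = (V_up−V_dn)/(S_up−S_dn) = (0.0000−28.3768)/(115.2624−72.2832) = -0.6602. V = [p*·0.0000 + (1−p*)·28.3768]/1.02 = 10.1165. B = V − Δ·S = 74.6092.
(1,1): S=155.7600. Δ = (V_up−V_dn)/(S_up−S_dn) = (0.0000−0.0000)/(183.7968−115.2624) = 0.0000. V = [p*·0.0000 + (1−p*)·0.0000]/1.02 = 0.0000. B = V − Δ·S = 0.0000.
(0,0): S=132.0000. Δ = (V_up−V_dn)/(S_up−S_dn) = (0.0000−10.1165)/(155.7600−97.6800) = -0.1742. V = [p*·0.0000 + (1−p*)·10.1165]/1.02 = 3.6066. B = V − Δ·S = 26.5987.
Each (Δ,B) replicates both successor values, so the strategy is self-financing and V0 is arbitrage-free.

(0,0): Delta=-0.1742 Bond=26.5987
(1,0): Delta=-0.6602 Bond=74.6092
(1,1): Delta=0.0000 Bond=0.0000
V0=3.6066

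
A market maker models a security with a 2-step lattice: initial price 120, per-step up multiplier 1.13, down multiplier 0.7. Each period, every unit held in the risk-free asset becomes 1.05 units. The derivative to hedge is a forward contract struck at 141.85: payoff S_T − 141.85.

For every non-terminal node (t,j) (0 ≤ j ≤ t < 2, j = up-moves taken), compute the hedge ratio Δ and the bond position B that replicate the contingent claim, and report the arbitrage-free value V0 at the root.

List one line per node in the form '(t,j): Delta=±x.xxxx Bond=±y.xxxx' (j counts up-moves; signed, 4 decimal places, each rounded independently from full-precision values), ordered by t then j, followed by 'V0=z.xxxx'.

No-arbitrage ⇒ martingale measure with p* = (R−d)/(u−d) = 0.8140.
Payoff layer (t=2): V(2,0)=-83.0500, V(2,1)=-46.9300, V(2,2)=11.3780
Node (1,0) S=84.0000: V=(p*·-46.9300+(1−p*)·-83.0500)/1.05=-51.0952; Δ=(-46.9300−-83.0500)/(94.9200−58.8000)=1.0000; B=V−Δ·S=-135.0952
Node (1,1) S=135.6000: V=(p*·11.3780+(1−p*)·-46.9300)/1.05=0.5048; Δ=(11.3780−-46.9300)/(153.2280−94.9200)=1.0000; B=V−Δ·S=-135.0952
Node (0,0) S=120.0000: V=(p*·0.5048+(1−p*)·-51.0952)/1.05=-8.6621; Δ=(0.5048−-51.0952)/(135.6000−84.0000)=1.0000; B=V−Δ·S=-128.6621
Self-financing check: at every node Δ·S+B equals the discounted successor values.

(0,0): Delta=1.0000 Bond=-128.6621
(1,0): Delta=1.0000 Bond=-135.0952
(1,1): Delta=1.0000 Bond=-135.0952
V0=-8.6621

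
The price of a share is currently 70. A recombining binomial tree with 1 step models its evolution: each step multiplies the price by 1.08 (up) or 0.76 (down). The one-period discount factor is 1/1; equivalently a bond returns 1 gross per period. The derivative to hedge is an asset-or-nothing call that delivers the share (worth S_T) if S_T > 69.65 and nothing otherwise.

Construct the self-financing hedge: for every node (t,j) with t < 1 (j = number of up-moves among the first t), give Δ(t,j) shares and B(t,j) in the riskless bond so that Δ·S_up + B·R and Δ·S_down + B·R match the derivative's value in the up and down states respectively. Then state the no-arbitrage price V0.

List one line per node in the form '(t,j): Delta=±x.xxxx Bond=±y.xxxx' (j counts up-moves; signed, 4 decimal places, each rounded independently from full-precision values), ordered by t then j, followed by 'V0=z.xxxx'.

(0,0): Delta=3.3750 Bond=-179.5500
V0=56.7000

Risk-neutral probability p* = (R−d)/(u−d) = (1−0.76)/(1.08−0.76) = 0.7500.
Terminal values V(1,·): V(1,0)=0.0000, V(1,1)=75.6000
Node (0,0) S=70.0000: V=(p*·75.6000+(1−p*)·0.0000)/1=56.7000; Δ=(75.6000−0.0000)/(75.6000−53.2000)=3.3750; B=V−Δ·S=-179.5500
The time-0 hedge costs 56.7000, which is the no-arbitrage price.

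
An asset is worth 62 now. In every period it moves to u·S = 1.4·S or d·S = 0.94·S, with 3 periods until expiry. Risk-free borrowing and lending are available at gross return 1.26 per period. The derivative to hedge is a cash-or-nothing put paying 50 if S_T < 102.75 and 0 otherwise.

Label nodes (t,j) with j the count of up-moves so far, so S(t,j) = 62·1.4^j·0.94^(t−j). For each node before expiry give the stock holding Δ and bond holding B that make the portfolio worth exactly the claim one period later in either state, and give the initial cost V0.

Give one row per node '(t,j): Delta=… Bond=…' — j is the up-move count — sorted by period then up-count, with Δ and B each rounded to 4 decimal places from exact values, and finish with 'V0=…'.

The replicating-portfolio and risk-neutral prices coincide; use p* = (1.26−0.94)/(1.4−0.94) = 0.6957 for the latter.
Terminal values V(3,·): V(3,0)=50.0000, V(3,1)=50.0000, V(3,2)=0.0000, V(3,3)=0.0000
(2,0): S=54.7832. Δ = (V_up−V_dn)/(S_up−S_dn) = (50.0000−50.0000)/(76.6965−51.4962) = 0.0000. V = [p*·50.0000 + (1−p*)·50.0000]/1.26 = 39.6825. B = V − Δ·S = 39.6825.
(2,1): S=81.5920. Δ = (V_up−V_dn)/(S_up−S_dn) = (0.0000−50.0000)/(114.2288−76.6965) = -1.3322. V = [p*·0.0000 + (1−p*)·50.0000]/1.26 = 12.0773. B = V − Δ·S = 120.7729.
(2,2): S=121.5200. Δ = (V_up−V_dn)/(S_up−S_dn) = (0.0000−0.0000)/(170.1280−114.2288) = 0.0000. V = [p*·0.0000 + (1−p*)·0.0000]/1.26 = 0.0000. B = V − Δ·S = 0.0000.
(1,0): S=58.2800. Δ = (V_up−V_dn)/(S_up−S_dn) = (12.0773−39.6825)/(81.5920−54.7832) = -1.0297. V = [p*·12.0773 + (1−p*)·39.6825]/1.26 = 16.2531. B = V − Δ·S = 76.2645.
(1,1): S=86.8000. Δ = (V_up−V_dn)/(S_up−S_dn) = (0.0000−12.0773)/(121.5200−81.5920) = -0.3025. V = [p*·0.0000 + (1−p*)·12.0773]/1.26 = 2.9172. B = V − Δ·S = 29.1722.
(0,0): S=62.0000. Δ = (V_up−V_dn)/(S_up−S_dn) = (2.9172−16.2531)/(86.8000−58.2800) = -0.4676. V = [p*·2.9172 + (1−p*)·16.2531]/1.26 = 5.5365. B = V − Δ·S = 34.5275.
Check: Δ(0,0)·S0 + B(0,0) = 5.5365 = V0.

(0,0): Delta=-0.4676 Bond=34.5275
(1,0): Delta=-1.0297 Bond=76.2645
(1,1): Delta=-0.3025 Bond=29.1722
(2,0): Delta=0.0000 Bond=39.6825
(2,1): Delta=-1.3322 Bond=120.7729
(2,2): Delta=0.0000 Bond=0.0000
V0=5.5365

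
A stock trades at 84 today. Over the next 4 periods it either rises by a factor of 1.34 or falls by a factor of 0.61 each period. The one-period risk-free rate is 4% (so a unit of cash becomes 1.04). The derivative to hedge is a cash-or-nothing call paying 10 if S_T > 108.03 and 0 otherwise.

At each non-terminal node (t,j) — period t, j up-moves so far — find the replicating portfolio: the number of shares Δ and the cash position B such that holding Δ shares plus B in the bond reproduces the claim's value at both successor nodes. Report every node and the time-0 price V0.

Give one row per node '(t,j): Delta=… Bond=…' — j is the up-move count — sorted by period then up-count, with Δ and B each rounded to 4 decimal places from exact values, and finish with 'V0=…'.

Under the risk-neutral measure, an up-move has probability p* = (R−d)/(u−d) = 0.5890 and values discount at R = 1.04.
Terminal values V(4,·): V(4,0)=0.0000, V(4,1)=0.0000, V(4,2)=0.0000, V(4,3)=10.0000, V(4,4)=10.0000
Node (3,0) S=19.0664: V=(p*·0.0000+(1−p*)·0.0000)/1.04=0.0000; Δ=(0.0000−0.0000)/(25.5490−11.6305)=0.0000; B=V−Δ·S=0.0000
Node (3,1) S=41.8836: V=(p*·0.0000+(1−p*)·0.0000)/1.04=0.0000; Δ=(0.0000−0.0000)/(56.1240−25.5490)=0.0000; B=V−Δ·S=0.0000
Node (3,2) S=92.0065: V=(p*·10.0000+(1−p*)·0.0000)/1.04=5.6639; Δ=(10.0000−0.0000)/(123.2888−56.1240)=0.1489; B=V−Δ·S=-8.0348
Node (3,3) S=202.1127: V=(p*·10.0000+(1−p*)·10.0000)/1.04=9.6154; Δ=(10.0000−10.0000)/(270.8311−123.2888)=0.0000; B=V−Δ·S=9.6154
Node (2,0) S=31.2564: V=(p*·0.0000+(1−p*)·0.0000)/1.04=0.0000; Δ=(0.0000−0.0000)/(41.8836−19.0664)=0.0000; B=V−Δ·S=0.0000
Node (2,1) S=68.6616: V=(p*·5.6639+(1−p*)·0.0000)/1.04=3.2079; Δ=(5.6639−0.0000)/(92.0065−41.8836)=0.1130; B=V−Δ·S=-4.5508
Node (2,2) S=150.8304: V=(p*·9.6154+(1−p*)·5.6639)/1.04=7.6841; Δ=(9.6154−5.6639)/(202.1127−92.0065)=0.0359; B=V−Δ·S=2.2711
Node (1,0) S=51.2400: V=(p*·3.2079+(1−p*)·0.0000)/1.04=1.8169; Δ=(3.2079−0.0000)/(68.6616−31.2564)=0.0858; B=V−Δ·S=-2.5775
Node (1,1) S=112.5600: V=(p*·7.6841+(1−p*)·3.2079)/1.04=5.6198; Δ=(7.6841−3.2079)/(150.8304−68.6616)=0.0545; B=V−Δ·S=-0.5120
Node (0,0) S=84.0000: V=(p*·5.6198+(1−p*)·1.8169)/1.04=3.9009; Δ=(5.6198−1.8169)/(112.5600−51.2400)=0.0620; B=V−Δ·S=-1.3085
Each (Δ,B) replicates both successor values, so the strategy is self-financing and V0 is arbitrage-free.

(0,0): Delta=0.0620 Bond=-1.3085
(1,0): Delta=0.0858 Bond=-2.5775
(1,1): Delta=0.0545 Bond=-0.5120
(2,0): Delta=0.0000 Bond=0.0000
(2,1): Delta=0.1130 Bond=-4.5508
(2,2): Delta=0.0359 Bond=2.2711
(3,0): Delta=0.0000 Bond=0.0000
(3,1): Delta=0.0000 Bond=0.0000
(3,2): Delta=0.1489 Bond=-8.0348
(3,3): Delta=0.0000 Bond=9.6154
V0=3.9009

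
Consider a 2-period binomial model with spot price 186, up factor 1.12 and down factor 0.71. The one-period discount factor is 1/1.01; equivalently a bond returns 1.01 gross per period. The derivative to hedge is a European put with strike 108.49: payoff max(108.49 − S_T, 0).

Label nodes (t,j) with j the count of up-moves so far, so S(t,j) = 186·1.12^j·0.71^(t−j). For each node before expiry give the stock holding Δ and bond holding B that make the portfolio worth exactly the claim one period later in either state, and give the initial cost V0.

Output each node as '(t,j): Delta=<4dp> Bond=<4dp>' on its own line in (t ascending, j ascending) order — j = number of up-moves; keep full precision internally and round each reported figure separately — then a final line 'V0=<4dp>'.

Risk-neutral probability p* = (R−d)/(u−d) = (1.01−0.71)/(1.12−0.71) = 0.7317.
Terminal payoffs: V(2,0)=14.7274, V(2,1)=0.0000, V(2,2)=0.0000
  t=1,j=0: stock 132.0600 → up 147.9072 (V=0.0000), down 93.7626 (V=14.7274). Price 3.9121; hedge Δ=-0.2720, bond B=39.8326.
  t=1,j=1: stock 208.3200 → up 233.3184 (V=0.0000), down 147.9072 (V=0.0000). Price 0.0000; hedge Δ=0.0000, bond B=0.0000.
  t=0,j=0: stock 186.0000 → up 208.3200 (V=0.0000), down 132.0600 (V=3.9121). Price 1.0392; hedge Δ=-0.0513, bond B=10.5810.
Self-financing check: at every node Δ·S+B equals the discounted successor values.

(0,0): Delta=-0.0513 Bond=10.5810
(1,0): Delta=-0.2720 Bond=39.8326
(1,1): Delta=0.0000 Bond=0.0000
V0=1.0392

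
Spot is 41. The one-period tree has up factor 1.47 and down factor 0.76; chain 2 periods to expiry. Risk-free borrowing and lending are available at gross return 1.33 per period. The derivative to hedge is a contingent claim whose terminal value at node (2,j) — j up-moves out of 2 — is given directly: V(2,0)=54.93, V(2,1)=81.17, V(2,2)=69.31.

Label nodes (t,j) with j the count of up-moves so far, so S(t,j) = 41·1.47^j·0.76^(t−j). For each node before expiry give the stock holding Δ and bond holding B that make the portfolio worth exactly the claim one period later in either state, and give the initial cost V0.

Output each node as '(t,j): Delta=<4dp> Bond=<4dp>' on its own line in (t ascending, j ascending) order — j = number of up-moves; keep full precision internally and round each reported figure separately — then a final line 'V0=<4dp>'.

(0,0): Delta=-0.1123 Bond=45.5930
(1,0): Delta=1.1861 Bond=20.1820
(1,1): Delta=-0.2772 Bond=70.5753
V0=40.9892

Risk-neutral probability p* = (R−d)/(u−d) = (1.33−0.76)/(1.47−0.76) = 0.8028.
Terminal values V(2,·): V(2,0)=54.9300, V(2,1)=81.1700, V(2,2)=69.3100
  t=1,j=0: stock 31.1600 → up 45.8052 (V=81.1700), down 23.6816 (V=54.9300). Price 57.1398; hedge Δ=1.1861, bond B=20.1820.
  t=1,j=1: stock 60.2700 → up 88.5969 (V=69.3100), down 45.8052 (V=81.1700). Price 53.8711; hedge Δ=-0.2772, bond B=70.5753.
  t=0,j=0: stock 41.0000 → up 60.2700 (V=53.8711), down 31.1600 (V=57.1398). Price 40.9892; hedge Δ=-0.1123, bond B=45.5930.
The time-0 hedge costs 40.9892, which is the no-arbitrage price.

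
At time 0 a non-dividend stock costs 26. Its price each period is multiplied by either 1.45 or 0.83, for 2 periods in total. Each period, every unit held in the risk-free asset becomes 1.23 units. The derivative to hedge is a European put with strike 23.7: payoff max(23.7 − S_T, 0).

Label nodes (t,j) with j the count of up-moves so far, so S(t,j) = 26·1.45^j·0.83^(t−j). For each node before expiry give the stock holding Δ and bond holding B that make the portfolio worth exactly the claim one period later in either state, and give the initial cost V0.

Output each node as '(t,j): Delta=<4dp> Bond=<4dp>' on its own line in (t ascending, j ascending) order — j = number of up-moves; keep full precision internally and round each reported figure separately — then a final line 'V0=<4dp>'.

The replicating-portfolio and risk-neutral prices coincide; use p* = (1.23−0.83)/(1.45−0.83) = 0.6452 for the latter.
Terminal values V(2,·): V(2,0)=5.7886, V(2,1)=0.0000, V(2,2)=0.0000
  t=1,j=0: stock 21.5800 → up 31.2910 (V=0.0000), down 17.9114 (V=5.7886). Price 1.6699; hedge Δ=-0.4326, bond B=11.0064.
  t=1,j=1: stock 37.7000 → up 54.6650 (V=0.0000), down 31.2910 (V=0.0000). Price 0.0000; hedge Δ=0.0000, bond B=0.0000.
  t=0,j=0: stock 26.0000 → up 37.7000 (V=0.0000), down 21.5800 (V=1.6699). Price 0.4818; hedge Δ=-0.1036, bond B=3.1752.
Each (Δ,B) replicates both successor values, so the strategy is self-financing and V0 is arbitrage-free.

(0,0): Delta=-0.1036 Bond=3.1752
(1,0): Delta=-0.4326 Bond=11.0064
(1,1): Delta=0.0000 Bond=0.0000
V0=0.4818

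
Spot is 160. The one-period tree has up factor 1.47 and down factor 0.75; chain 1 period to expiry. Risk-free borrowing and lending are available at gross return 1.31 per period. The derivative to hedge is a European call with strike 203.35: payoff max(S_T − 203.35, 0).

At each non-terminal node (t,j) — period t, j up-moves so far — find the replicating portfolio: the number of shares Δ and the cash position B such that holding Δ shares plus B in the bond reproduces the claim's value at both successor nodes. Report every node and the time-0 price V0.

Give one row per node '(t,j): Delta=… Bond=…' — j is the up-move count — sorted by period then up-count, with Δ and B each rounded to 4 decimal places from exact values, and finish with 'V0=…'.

(0,0): Delta=0.2765 Bond=-25.3260
V0=18.9101

No-arbitrage ⇒ martingale measure with p* = (R−d)/(u−d) = 0.7778.
Terminal payoffs: V(1,0)=0.0000, V(1,1)=31.8500
Node (0,0) S=160.0000: V=(p*·31.8500+(1−p*)·0.0000)/1.31=18.9101; Δ=(31.8500−0.0000)/(235.2000−120.0000)=0.2765; B=V−Δ·S=-25.3260
Self-financing check: at every node Δ·S+B equals the discounted successor values.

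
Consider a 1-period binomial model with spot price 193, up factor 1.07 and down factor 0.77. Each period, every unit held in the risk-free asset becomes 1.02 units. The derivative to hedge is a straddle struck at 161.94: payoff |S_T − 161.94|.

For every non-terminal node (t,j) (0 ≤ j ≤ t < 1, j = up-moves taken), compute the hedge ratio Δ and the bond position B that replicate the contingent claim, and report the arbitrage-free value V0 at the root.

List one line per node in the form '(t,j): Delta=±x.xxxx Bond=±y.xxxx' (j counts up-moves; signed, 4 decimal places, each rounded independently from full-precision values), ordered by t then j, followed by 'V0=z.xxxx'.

(0,0): Delta=0.5396 Bond=-65.5418
V0=38.5915

Under the risk-neutral measure, an up-move has probability p* = (R−d)/(u−d) = 0.8333 and values discount at R = 1.02.
Terminal payoffs: V(1,0)=13.3300, V(1,1)=44.5700
Node (0,0) S=193.0000: V=(p*·44.5700+(1−p*)·13.3300)/1.02=38.5915; Δ=(44.5700−13.3300)/(206.5100−148.6100)=0.5396; B=V−Δ·S=-65.5418
Self-financing check: at every node Δ·S+B equals the discounted successor values.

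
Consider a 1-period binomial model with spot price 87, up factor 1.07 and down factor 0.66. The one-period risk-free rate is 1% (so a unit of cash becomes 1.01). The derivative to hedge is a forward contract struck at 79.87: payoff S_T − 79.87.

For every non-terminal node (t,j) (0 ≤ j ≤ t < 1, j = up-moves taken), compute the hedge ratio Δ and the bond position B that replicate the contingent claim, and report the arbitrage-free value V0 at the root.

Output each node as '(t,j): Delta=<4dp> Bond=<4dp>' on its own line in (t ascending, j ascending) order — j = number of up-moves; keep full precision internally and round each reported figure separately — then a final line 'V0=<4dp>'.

No-arbitrage ⇒ martingale measure with p* = (R−d)/(u−d) = 0.8537.
Terminal values V(1,·): V(1,0)=-22.4500, V(1,1)=13.2200
(0,0): S=87.0000. Δ = (V_up−V_dn)/(S_up−S_dn) = (13.2200−-22.4500)/(93.0900−57.4200) = 1.0000. V = [p*·13.2200 + (1−p*)·-22.4500]/1.01 = 7.9208. B = V − Δ·S = -79.0792.
Each (Δ,B) replicates both successor values, so the strategy is self-financing and V0 is arbitrage-free.

(0,0): Delta=1.0000 Bond=-79.0792
V0=7.9208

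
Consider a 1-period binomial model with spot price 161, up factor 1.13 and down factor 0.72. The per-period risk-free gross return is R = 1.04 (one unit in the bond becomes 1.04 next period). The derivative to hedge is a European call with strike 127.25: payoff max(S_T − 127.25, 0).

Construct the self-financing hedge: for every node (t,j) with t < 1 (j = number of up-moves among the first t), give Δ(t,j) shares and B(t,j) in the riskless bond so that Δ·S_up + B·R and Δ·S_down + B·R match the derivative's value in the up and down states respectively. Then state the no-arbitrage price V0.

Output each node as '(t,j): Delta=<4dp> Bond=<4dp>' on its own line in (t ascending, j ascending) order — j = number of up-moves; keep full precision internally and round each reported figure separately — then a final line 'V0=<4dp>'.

(0,0): Delta=0.8284 Bond=-92.3302
V0=41.0356

Since d<R<u, set p* = (R−d)/(u−d) = 0.7805; price each node as the discounted p*-expectation of its children.
Terminal payoffs: V(1,0)=0.0000, V(1,1)=54.6800
  t=0,j=0: stock 161.0000 → up 181.9300 (V=54.6800), down 115.9200 (V=0.0000). Price 41.0356; hedge Δ=0.8284, bond B=-92.3302.
Each (Δ,B) replicates both successor values, so the strategy is self-financing and V0 is arbitrage-free.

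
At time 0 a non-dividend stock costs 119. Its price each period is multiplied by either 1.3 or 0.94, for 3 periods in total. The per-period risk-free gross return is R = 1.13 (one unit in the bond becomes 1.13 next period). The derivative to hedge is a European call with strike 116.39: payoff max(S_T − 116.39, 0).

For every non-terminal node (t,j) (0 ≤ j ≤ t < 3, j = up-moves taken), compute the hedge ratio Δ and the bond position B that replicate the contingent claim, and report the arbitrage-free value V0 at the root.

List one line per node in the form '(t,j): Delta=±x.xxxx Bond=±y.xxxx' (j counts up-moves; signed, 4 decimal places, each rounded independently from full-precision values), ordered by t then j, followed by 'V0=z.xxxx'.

No-arbitrage ⇒ martingale measure with p* = (R−d)/(u−d) = 0.5278.
Payoff layer (t=3): V(3,0)=0.0000, V(3,1)=20.3029, V(3,2)=72.6534, V(3,3)=145.0530
Node (2,0) S=105.1484: V=(p*·20.3029+(1−p*)·0.0000)/1.13=9.4827; Δ=(20.3029−0.0000)/(136.6929−98.8395)=0.5364; B=V−Δ·S=-46.9143
Node (2,1) S=145.4180: V=(p*·72.6534+(1−p*)·20.3029)/1.13=42.4180; Δ=(72.6534−20.3029)/(189.0434−136.6929)=1.0000; B=V−Δ·S=-103.0000
Node (2,2) S=201.1100: V=(p*·145.0530+(1−p*)·72.6534)/1.13=98.1100; Δ=(145.0530−72.6534)/(261.4430−189.0434)=1.0000; B=V−Δ·S=-103.0000
Node (1,0) S=111.8600: V=(p*·42.4180+(1−p*)·9.4827)/1.13=23.7745; Δ=(42.4180−9.4827)/(145.4180−105.1484)=0.8179; B=V−Δ·S=-67.7125
Node (1,1) S=154.7000: V=(p*·98.1100+(1−p*)·42.4180)/1.13=63.5496; Δ=(98.1100−42.4180)/(201.1100−145.4180)=1.0000; B=V−Δ·S=-91.1504
Node (0,0) S=119.0000: V=(p*·63.5496+(1−p*)·23.7745)/1.13=39.6167; Δ=(63.5496−23.7745)/(154.7000−111.8600)=0.9285; B=V−Δ·S=-70.8695
Self-financing check: at every node Δ·S+B equals the discounted successor values.

(0,0): Delta=0.9285 Bond=-70.8695
(1,0): Delta=0.8179 Bond=-67.7125
(1,1): Delta=1.0000 Bond=-91.1504
(2,0): Delta=0.5364 Bond=-46.9143
(2,1): Delta=1.0000 Bond=-103.0000
(2,2): Delta=1.0000 Bond=-103.0000
V0=39.6167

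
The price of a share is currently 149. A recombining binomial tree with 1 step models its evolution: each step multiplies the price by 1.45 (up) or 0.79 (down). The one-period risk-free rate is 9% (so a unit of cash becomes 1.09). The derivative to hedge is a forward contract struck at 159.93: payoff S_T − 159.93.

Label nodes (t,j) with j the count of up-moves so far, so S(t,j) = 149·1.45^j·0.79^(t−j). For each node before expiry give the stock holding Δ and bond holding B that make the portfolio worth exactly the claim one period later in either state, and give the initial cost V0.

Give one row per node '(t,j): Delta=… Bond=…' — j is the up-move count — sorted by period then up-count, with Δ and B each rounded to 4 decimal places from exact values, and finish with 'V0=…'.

(0,0): Delta=1.0000 Bond=-146.7248
V0=2.2752

No-arbitrage ⇒ martingale measure with p* = (R−d)/(u−d) = 0.4545.
At expiry t=1: V(1,0)=-42.2200, V(1,1)=56.1200
(0,0): S=149.0000. Δ = (V_up−V_dn)/(S_up−S_dn) = (56.1200−-42.2200)/(216.0500−117.7100) = 1.0000. V = [p*·56.1200 + (1−p*)·-42.2200]/1.09 = 2.2752. B = V − Δ·S = -146.7248.
Self-financing check: at every node Δ·S+B equals the discounted successor values.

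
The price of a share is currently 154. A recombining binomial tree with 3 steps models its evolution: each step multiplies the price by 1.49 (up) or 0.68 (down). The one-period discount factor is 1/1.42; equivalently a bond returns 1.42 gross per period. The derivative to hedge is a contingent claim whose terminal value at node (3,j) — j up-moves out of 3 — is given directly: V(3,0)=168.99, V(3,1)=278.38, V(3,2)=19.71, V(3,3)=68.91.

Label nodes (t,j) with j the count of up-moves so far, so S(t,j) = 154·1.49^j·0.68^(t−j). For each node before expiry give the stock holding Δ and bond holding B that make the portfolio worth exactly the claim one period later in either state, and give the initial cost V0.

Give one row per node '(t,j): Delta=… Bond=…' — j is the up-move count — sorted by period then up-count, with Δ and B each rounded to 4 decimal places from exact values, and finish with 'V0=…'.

Since d<R<u, set p* = (R−d)/(u−d) = 0.9136; price each node as the discounted p*-expectation of its children.
Terminal values V(3,·): V(3,0)=168.9900, V(3,1)=278.3800, V(3,2)=19.7100, V(3,3)=68.9100
(2,0): S=71.2096. Δ = (V_up−V_dn)/(S_up−S_dn) = (278.3800−168.9900)/(106.1023−48.4225) = 1.8965. V = [p*·278.3800 + (1−p*)·168.9900]/1.42 = 189.3849. B = V − Δ·S = 54.3355.
(2,1): S=156.0328. Δ = (V_up−V_dn)/(S_up−S_dn) = (19.7100−278.3800)/(232.4889−106.1023) = -2.0467. V = [p*·19.7100 + (1−p*)·278.3800]/1.42 = 29.6227. B = V − Δ·S = 348.9684.
(2,2): S=341.8954. Δ = (V_up−V_dn)/(S_up−S_dn) = (68.9100−19.7100)/(509.4241−232.4889) = 0.1777. V = [p*·68.9100 + (1−p*)·19.7100]/1.42 = 45.5339. B = V − Δ·S = -15.2068.
(1,0): S=104.7200. Δ = (V_up−V_dn)/(S_up−S_dn) = (29.6227−189.3849)/(156.0328−71.2096) = -1.8835. V = [p*·29.6227 + (1−p*)·189.3849]/1.42 = 30.5840. B = V − Δ·S = 227.8213.
(1,1): S=229.4600. Δ = (V_up−V_dn)/(S_up−S_dn) = (45.5339−29.6227)/(341.8954−156.0328) = 0.0856. V = [p*·45.5339 + (1−p*)·29.6227]/1.42 = 31.0978. B = V − Δ·S = 11.4543.
(0,0): S=154.0000. Δ = (V_up−V_dn)/(S_up−S_dn) = (31.0978−30.5840)/(229.4600−104.7200) = 0.0041. V = [p*·31.0978 + (1−p*)·30.5840]/1.42 = 21.8686. B = V − Δ·S = 21.2343.
Root portfolio cost Δ·154+B reproduces V0=21.8686.

(0,0): Delta=0.0041 Bond=21.2343
(1,0): Delta=-1.8835 Bond=227.8213
(1,1): Delta=0.0856 Bond=11.4543
(2,0): Delta=1.8965 Bond=54.3355
(2,1): Delta=-2.0467 Bond=348.9684
(2,2): Delta=0.1777 Bond=-15.2068
V0=21.8686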